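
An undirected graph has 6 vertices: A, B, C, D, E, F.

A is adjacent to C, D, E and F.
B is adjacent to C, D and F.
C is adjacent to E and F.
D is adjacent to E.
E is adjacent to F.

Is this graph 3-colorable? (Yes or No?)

No

A, C, E, F are pairwise adjacent (a clique of size 4), so at least 4 colors are needed.
So 3 colors are not enough.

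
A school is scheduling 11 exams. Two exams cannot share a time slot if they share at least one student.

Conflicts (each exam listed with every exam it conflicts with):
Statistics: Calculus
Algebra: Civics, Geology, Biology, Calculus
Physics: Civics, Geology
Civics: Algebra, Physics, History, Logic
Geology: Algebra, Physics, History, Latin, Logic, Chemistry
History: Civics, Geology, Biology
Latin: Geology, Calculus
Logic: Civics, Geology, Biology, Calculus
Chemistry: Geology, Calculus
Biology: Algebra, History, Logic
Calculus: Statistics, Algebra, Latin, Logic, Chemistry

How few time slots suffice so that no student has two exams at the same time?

2

Algebra and Calculus conflict, so at least 2 time slots are needed.
2 time slots suffice: time slot 1 → {Civics, Geology, Biology, Calculus}; time slot 2 → {Statistics, Algebra, Physics, History, Latin, Logic, Chemistry}. No two conflicting exams share a time slot.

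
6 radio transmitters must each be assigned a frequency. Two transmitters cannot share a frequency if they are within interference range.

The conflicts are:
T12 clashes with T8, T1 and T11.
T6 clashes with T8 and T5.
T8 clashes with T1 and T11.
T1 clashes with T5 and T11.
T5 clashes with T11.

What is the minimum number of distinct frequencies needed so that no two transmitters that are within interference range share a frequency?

4

T12, T8, T1, T11 pairwise conflict, so at least 4 frequencies are needed.
A valid assignment using 4 frequencies: T12=4, T6=1, T8=2, T1=1, T5=2, T11=3. Every pair that conflicts lands in different frequencies.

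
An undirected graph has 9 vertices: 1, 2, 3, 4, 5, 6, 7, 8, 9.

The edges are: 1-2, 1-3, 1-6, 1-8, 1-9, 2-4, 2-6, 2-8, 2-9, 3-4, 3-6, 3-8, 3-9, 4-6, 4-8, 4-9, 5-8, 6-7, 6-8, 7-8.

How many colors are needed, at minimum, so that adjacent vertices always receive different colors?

1, 2, 6, 8 form a clique, so at least 4 colors are needed.
4 colors suffice: 1=yellow, 2=green, 3=green, 4=yellow, 5=blue, 6=blue, 7=green, 8=red, 9=red. No two adjacent vertices share a color.

4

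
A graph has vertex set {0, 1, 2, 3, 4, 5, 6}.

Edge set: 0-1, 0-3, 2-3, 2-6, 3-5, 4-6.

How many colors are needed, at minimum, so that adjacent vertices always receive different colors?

2 and 3 are adjacent, so at least 2 colors are needed.
2 colors suffice: color red → {1, 3, 6}; color blue → {0, 2, 4, 5}. Each edge has distinct colors on its endpoints.

2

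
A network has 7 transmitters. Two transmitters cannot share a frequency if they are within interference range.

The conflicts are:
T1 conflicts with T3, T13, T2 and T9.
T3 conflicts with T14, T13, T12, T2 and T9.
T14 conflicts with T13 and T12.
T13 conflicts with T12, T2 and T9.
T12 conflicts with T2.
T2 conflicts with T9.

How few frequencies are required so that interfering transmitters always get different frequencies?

5

T1, T3, T13, T2, T9 are mutually in conflict, so at least 5 frequencies are needed.
Using 5 frequencies: T1=4, T3=1, T14=3, T13=2, T12=4, T2=3, T9=5. Each listed conflict is separated.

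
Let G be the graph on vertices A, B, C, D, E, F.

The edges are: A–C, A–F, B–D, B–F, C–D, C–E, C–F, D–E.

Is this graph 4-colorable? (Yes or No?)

The chromatic number is 3. C, D, E are pairwise adjacent, so at least 3 colors are needed.
3 colors suffice: A=3, B=1, C=1, D=2, E=3, F=2.
Since 4 ≥ 3, a proper 4-coloring certainly exists.

Yes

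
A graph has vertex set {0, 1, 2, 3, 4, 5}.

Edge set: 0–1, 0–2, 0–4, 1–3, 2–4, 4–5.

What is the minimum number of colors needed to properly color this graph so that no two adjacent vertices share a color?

3

0, 2, 4 are mutually adjacent, so at least 3 colors are needed.
3 colors suffice: color a → {0, 3, 5}; color b → {1, 4}; color c → {2}. No two adjacent vertices share a color.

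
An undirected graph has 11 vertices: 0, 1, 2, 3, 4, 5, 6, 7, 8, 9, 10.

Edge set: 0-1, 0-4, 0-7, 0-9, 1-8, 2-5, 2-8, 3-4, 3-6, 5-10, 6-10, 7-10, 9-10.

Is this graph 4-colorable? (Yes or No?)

The chromatic number is 3. The cycle 0-7-10-5-2-8-1-0 has odd length 7, so it cannot be 2-colored; at least 3 colors are needed.
3 colors suffice: color red → {0, 3, 8, 10}; color blue → {1, 4, 5, 6, 7, 9}; color green → {2}.
Since 4 ≥ 3, a proper 4-coloring certainly exists.

Yes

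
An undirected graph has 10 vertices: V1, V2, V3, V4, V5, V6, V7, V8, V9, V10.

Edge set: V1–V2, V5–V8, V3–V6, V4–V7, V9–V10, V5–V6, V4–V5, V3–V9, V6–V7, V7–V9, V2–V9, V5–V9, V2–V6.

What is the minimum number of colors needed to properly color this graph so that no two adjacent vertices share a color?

2

V4 and V5 are adjacent, so at least 2 colors are needed.
2 colors suffice: V1=red, V2=blue, V3=blue, V4=red, V5=blue, V6=red, V7=blue, V8=red, V9=red, V10=blue. No two adjacent vertices share a color.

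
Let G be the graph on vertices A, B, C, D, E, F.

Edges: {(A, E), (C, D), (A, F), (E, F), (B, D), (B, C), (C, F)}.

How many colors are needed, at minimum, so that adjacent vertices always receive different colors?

3

B, C, D are pairwise adjacent, so at least 3 colors are needed.
3 colors suffice: color 1 → {C, E}; color 2 → {D, F}; color 3 → {A, B}. Every edge joins two different colors.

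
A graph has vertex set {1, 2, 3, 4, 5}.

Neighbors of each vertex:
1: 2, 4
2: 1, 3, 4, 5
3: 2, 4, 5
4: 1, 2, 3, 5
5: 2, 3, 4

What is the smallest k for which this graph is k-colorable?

4

2, 3, 4, 5 form a clique, so at least 4 colors are needed.
4 colors suffice: color a → {4}; color b → {2}; color c → {1, 3}; color d → {5}. No two adjacent vertices share a color.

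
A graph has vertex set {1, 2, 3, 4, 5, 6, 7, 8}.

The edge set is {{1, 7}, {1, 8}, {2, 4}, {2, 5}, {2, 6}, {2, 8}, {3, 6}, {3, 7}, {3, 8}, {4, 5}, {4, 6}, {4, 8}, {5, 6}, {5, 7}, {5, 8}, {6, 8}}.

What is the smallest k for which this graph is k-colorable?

2, 4, 5, 6, 8 are mutually adjacent (a clique of size 5), so at least 5 colors are needed.
A valid assignment using 5 colors: 1=b, 2=d, 3=c, 4=e, 5=c, 6=b, 7=a, 8=a. Every edge joins two different colors.

5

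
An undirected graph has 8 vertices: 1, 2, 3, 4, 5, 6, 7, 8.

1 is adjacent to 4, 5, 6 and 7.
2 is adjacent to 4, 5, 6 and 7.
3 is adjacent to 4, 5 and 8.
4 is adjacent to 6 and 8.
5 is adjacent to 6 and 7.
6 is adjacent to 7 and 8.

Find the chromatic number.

4

1, 5, 6, 7 are mutually adjacent (a clique of size 4), so at least 4 colors are needed.
A valid assignment using 4 colors: 1=green, 2=green, 3=red, 4=blue, 5=blue, 6=red, 7=yellow, 8=green. Each edge has distinct colors on its endpoints.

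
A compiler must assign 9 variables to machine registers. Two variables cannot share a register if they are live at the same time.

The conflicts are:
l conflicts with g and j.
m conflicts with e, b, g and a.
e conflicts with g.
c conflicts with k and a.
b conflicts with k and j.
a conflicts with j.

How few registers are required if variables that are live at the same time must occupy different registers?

3

m, e, g pairwise conflict, so at least 3 registers are needed.
3 registers suffice: register 1 → {m, k, j}; register 2 → {b, g, a}; register 3 → {l, e, c}. No two conflicting variables share a register.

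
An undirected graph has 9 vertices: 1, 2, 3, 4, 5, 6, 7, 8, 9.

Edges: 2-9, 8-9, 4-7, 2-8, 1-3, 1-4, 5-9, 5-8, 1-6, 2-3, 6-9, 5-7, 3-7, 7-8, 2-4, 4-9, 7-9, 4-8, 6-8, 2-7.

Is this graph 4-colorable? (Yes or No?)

2, 4, 7, 8, 9 form a clique, so at least 5 colors are needed.
So 4 colors are not enough.

No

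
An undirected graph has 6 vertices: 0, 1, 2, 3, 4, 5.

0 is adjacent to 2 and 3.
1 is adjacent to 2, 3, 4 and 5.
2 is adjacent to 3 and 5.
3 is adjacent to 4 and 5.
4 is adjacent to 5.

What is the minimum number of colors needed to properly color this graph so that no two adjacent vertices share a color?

1, 2, 3, 5 are pairwise adjacent (a clique of size 4), so at least 4 colors are needed.
One proper 4-coloring: 0=green, 1=green, 2=blue, 3=red, 4=blue, 5=yellow. Each edge has distinct colors on its endpoints.

4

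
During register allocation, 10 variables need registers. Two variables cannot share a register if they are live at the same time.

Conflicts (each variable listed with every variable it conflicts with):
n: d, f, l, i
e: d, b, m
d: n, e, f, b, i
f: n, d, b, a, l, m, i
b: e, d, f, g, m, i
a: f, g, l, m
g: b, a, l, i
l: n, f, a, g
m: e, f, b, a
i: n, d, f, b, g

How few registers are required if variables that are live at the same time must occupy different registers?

n, d, f, i pairwise conflict, so at least 4 registers are needed.
4 registers suffice: register 1 → {e, f, g}; register 2 → {n, b, a}; register 3 → {d, l, m}; register 4 → {i}. No two conflicting variables share a register.

4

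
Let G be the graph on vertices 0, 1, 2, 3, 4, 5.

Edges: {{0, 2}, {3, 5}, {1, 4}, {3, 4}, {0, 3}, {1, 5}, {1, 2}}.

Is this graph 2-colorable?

No

The cycle 4-1-2-0-3-4 has odd length 5, so it cannot be 2-colored; at least 3 colors are needed.
So 2 colors are not enough.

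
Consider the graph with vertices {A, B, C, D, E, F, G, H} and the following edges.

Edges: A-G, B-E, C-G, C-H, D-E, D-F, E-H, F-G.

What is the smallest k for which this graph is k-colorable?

C and H are adjacent, so at least 2 colors are needed.
2 colors suffice: A=1, B=2, C=1, D=2, E=1, F=1, G=2, H=2. Every edge joins two different colors.

2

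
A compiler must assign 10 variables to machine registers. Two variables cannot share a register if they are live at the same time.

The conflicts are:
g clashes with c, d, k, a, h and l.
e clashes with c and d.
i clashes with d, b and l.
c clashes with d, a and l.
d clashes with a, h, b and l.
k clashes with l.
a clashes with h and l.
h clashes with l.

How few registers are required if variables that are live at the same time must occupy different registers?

g, d, a, h, l are mutually in conflict, so at least 5 registers are needed.
5 registers suffice: register 1 → {d, k}; register 2 → {e, b, l}; register 3 → {g, i}; register 4 → {a}; register 5 → {c, h}. Every pair that conflicts lands in different registers.

5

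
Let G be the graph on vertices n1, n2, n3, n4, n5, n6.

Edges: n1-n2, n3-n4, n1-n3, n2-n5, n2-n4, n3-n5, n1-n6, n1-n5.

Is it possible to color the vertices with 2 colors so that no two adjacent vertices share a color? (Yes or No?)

No

n1, n2, n5 are mutually adjacent, so at least 3 colors are needed.
So 2 colors are not enough.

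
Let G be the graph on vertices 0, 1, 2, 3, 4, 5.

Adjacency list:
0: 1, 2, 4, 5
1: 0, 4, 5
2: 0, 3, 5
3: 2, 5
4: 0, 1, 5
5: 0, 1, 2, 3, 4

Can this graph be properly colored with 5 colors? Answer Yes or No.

Yes

The chromatic number is 4. 0, 1, 4, 5 are pairwise adjacent (a clique of size 4), so at least 4 colors are needed.
A valid assignment using 4 colors: 0=blue, 1=green, 2=green, 3=blue, 4=yellow, 5=red.
Since 5 ≥ 4, a proper 5-coloring certainly exists.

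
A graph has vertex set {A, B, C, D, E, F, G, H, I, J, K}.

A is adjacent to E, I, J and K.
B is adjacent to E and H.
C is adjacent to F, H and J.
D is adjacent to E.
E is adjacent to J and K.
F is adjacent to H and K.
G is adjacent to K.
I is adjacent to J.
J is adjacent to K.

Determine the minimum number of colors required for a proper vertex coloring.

A, E, J, K are pairwise adjacent (a clique of size 4), so at least 4 colors are needed.
4 colors suffice: color red → {B, C, D, I, K}; color blue → {E, G, H}; color green → {F, J}; color yellow → {A}. Each edge has distinct colors on its endpoints.

4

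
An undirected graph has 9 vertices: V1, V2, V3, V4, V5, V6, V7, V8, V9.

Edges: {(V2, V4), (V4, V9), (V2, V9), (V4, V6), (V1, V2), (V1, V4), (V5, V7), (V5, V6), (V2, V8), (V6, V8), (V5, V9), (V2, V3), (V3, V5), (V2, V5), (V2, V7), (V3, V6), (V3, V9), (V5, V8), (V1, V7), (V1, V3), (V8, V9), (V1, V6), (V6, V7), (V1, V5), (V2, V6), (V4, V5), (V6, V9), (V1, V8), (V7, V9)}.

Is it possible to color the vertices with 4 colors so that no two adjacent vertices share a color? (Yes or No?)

No

V1, V2, V4, V5, V6 are pairwise adjacent (a clique of size 5), so at least 5 colors are needed.
So 4 colors are not enough.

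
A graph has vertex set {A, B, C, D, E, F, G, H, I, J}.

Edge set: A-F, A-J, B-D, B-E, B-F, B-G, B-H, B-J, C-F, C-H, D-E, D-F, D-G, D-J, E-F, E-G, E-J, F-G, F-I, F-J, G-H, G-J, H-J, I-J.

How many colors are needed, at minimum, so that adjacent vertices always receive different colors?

B, D, E, F, G, J are pairwise adjacent (a clique of size 6), so at least 6 colors are needed.
6 colors suffice: color 1 → {C, J}; color 2 → {F, H}; color 3 → {A, B, I}; color 4 → {G}; color 5 → {E}; color 6 → {D}. Every edge joins two different colors.

6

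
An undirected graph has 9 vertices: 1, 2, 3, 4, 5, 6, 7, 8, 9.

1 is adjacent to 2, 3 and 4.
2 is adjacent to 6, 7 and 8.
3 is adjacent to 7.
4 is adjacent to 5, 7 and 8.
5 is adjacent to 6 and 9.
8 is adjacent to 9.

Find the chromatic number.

3

The cycle 6-2-1-4-5-6 has odd length 5, so it cannot be 2-colored; at least 3 colors are needed.
3 colors suffice: color a → {2, 3, 4, 9}; color b → {1, 5, 7, 8}; color c → {6}. Each edge has distinct colors on its endpoints.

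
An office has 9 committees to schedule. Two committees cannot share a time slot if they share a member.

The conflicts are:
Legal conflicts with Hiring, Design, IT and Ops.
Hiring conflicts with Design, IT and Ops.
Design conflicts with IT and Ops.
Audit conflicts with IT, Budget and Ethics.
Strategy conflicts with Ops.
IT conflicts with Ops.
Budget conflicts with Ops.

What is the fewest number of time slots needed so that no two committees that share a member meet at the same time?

5

Legal, Hiring, Design, IT, Ops pairwise conflict, so at least 5 time slots are needed.
5 time slots suffice: time slot 1 → {Audit, Ops}; time slot 2 → {Strategy, IT, Budget, Ethics}; time slot 3 → {Hiring}; time slot 4 → {Legal}; time slot 5 → {Design}. Every pair that conflicts lands in different time slots.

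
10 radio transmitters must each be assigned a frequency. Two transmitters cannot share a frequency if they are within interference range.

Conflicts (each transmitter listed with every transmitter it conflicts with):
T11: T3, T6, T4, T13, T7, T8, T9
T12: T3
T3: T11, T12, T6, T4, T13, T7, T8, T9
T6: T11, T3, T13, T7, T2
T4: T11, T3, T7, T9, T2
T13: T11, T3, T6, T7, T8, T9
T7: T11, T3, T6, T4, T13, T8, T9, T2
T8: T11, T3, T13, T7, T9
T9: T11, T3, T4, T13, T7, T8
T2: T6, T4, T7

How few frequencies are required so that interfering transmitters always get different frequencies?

6

T11, T3, T13, T7, T8, T9 pairwise conflict, so at least 6 frequencies are needed.
6 frequencies suffice: frequency 1 → {T3, T2}; frequency 2 → {T12, T7}; frequency 3 → {T11}; frequency 4 → {T4, T13}; frequency 5 → {T6, T9}; frequency 6 → {T8}. Each listed conflict is separated.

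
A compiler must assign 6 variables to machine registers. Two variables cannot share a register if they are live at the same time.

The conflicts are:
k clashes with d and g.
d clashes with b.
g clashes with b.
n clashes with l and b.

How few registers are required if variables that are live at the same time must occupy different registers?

n and l conflict, so at least 2 registers are needed.
2 registers suffice: register 1 → {k, l, b}; register 2 → {d, g, n}. Each listed conflict is separated.

2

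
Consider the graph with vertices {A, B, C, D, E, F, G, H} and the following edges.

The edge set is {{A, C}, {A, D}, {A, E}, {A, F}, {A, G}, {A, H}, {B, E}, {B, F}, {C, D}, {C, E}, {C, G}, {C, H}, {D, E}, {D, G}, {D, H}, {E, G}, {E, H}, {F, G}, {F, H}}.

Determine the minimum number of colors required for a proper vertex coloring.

5

A, C, D, E, H form a clique, so at least 5 colors are needed.
5 colors suffice: color red → {A, B}; color blue → {E, F}; color green → {C}; color yellow → {G, H}; color purple → {D}. Each edge has distinct colors on its endpoints.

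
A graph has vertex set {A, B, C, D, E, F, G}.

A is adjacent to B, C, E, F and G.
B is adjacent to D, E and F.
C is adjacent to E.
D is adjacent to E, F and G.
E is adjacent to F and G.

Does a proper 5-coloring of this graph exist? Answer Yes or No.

The chromatic number is 4. B, D, E, F are pairwise adjacent (a clique of size 4), so at least 4 colors are needed.
4 colors suffice: color 1 → {E}; color 2 → {A, D}; color 3 → {C, F, G}; color 4 → {B}.
Since 5 ≥ 4, a proper 5-coloring certainly exists.

Yes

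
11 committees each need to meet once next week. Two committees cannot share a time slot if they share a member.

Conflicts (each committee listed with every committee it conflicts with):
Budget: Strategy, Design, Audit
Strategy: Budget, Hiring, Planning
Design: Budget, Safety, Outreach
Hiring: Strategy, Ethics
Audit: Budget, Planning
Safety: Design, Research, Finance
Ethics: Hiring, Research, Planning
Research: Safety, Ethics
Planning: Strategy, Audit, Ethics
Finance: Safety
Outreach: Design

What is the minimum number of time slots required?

The cycle Research-Ethics-Planning-Strategy-Budget-Design-Safety-Research has odd length 7, so it cannot be 2-colored; at least 3 time slots are needed.
A valid assignment using 3 time slots: Budget=2, Strategy=1, Design=1, Hiring=2, Audit=1, Safety=2, Ethics=1, Research=3, Planning=2, Finance=1, Outreach=2. Every pair that conflicts lands in different time slots.

3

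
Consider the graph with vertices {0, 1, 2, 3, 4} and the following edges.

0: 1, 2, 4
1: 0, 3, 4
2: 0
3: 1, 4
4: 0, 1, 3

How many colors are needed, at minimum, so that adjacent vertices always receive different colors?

0, 1, 4 are mutually adjacent, so at least 3 colors are needed.
A valid assignment using 3 colors: 0=blue, 1=red, 2=red, 3=blue, 4=green. Each edge has distinct colors on its endpoints.

3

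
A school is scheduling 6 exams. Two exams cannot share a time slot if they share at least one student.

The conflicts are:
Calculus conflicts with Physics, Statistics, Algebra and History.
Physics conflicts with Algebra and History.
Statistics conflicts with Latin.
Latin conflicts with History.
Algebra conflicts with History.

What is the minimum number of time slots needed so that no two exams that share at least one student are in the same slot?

Calculus, Physics, Algebra, History are mutually in conflict, so at least 4 time slots are needed.
Using 4 time slots: Calculus=2, Physics=3, Statistics=1, Latin=2, Algebra=4, History=1. No two conflicting exams share a time slot.

4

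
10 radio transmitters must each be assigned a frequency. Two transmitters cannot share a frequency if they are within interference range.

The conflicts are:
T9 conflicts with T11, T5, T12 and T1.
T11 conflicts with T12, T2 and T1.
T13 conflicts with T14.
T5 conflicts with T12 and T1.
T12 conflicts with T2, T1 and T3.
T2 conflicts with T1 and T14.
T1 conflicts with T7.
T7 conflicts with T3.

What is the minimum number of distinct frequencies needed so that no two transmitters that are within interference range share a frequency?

4

T11, T12, T2, T1 are mutually in conflict, so at least 4 frequencies are needed.
A valid assignment using 4 frequencies: T9=4, T11=3, T13=2, T5=3, T12=2, T2=4, T1=1, T14=1, T7=2, T3=1. Each listed conflict is separated.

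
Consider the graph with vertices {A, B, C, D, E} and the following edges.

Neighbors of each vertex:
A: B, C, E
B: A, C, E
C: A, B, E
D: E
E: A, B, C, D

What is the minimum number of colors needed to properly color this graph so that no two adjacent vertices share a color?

4

A, B, C, E are mutually adjacent (a clique of size 4), so at least 4 colors are needed.
A valid assignment using 4 colors: A=3, B=2, C=4, D=2, E=1. Each edge has distinct colors on its endpoints.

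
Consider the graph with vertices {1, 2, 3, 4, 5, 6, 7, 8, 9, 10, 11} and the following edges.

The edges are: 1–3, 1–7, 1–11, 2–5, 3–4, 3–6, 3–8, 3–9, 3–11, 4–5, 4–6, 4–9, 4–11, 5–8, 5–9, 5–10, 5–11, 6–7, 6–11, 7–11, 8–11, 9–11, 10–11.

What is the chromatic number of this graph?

4

3, 4, 6, 11 form a clique, so at least 4 colors are needed.
4 colors suffice: color a → {2, 11}; color b → {3, 5, 7}; color c → {1, 4, 8, 10}; color d → {6, 9}. Each edge has distinct colors on its endpoints.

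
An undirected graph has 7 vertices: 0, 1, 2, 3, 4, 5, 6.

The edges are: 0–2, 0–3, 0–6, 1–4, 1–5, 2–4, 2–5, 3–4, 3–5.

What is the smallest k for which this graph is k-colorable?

0 and 2 are adjacent, so at least 2 colors are needed.
A valid assignment using 2 colors: 0=red, 1=blue, 2=blue, 3=blue, 4=red, 5=red, 6=blue. Each edge has distinct colors on its endpoints.

2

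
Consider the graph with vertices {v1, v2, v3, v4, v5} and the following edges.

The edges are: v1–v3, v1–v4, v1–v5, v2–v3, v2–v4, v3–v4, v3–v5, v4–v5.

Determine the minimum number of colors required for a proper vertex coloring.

v1, v3, v4, v5 are mutually adjacent (a clique of size 4), so at least 4 colors are needed.
A valid assignment using 4 colors: v1=Y, v2=G, v3=R, v4=B, v5=G. Each edge has distinct colors on its endpoints.

4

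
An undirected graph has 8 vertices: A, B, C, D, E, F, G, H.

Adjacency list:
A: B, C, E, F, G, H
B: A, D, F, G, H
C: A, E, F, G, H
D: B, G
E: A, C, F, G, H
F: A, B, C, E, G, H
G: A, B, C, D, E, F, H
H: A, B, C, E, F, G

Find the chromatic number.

6

A, C, E, F, G, H are pairwise adjacent (a clique of size 6), so at least 6 colors are needed.
6 colors suffice: color 1 → {G}; color 2 → {A, D}; color 3 → {H}; color 4 → {F}; color 5 → {B, E}; color 6 → {C}. No two adjacent vertices share a color.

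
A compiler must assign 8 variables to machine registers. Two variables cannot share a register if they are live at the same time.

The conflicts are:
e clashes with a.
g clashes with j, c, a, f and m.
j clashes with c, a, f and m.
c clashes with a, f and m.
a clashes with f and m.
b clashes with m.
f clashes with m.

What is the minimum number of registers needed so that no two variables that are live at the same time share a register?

g, j, c, a, f, m all conflict with each other, so at least 6 registers are needed.
A valid assignment using 6 registers: e=1, g=4, j=5, c=3, a=2, b=2, f=6, m=1. Every pair that conflicts lands in different registers.

6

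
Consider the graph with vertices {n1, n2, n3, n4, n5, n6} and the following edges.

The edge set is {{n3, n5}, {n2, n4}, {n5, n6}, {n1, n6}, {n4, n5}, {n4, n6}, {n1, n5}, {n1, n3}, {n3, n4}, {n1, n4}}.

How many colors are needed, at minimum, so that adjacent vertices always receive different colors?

4

n1, n4, n5, n6 form a clique, so at least 4 colors are needed.
One proper 4-coloring: n1=3, n2=2, n3=4, n4=1, n5=2, n6=4. No two adjacent vertices share a color.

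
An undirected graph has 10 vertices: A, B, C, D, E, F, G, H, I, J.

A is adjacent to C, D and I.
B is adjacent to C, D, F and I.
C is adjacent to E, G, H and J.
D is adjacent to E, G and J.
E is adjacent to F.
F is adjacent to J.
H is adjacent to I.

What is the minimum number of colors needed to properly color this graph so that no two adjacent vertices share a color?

H and I are adjacent, so at least 2 colors are needed.
One proper 2-coloring: A=2, B=2, C=1, D=1, E=2, F=1, G=2, H=2, I=1, J=2. Each edge has distinct colors on its endpoints.

2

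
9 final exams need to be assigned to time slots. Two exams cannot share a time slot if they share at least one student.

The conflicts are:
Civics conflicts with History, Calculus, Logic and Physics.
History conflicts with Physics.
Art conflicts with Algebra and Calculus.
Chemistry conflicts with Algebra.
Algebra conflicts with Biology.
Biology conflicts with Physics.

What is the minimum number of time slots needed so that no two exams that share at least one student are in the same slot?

Civics, History, Physics all conflict with each other, so at least 3 time slots are needed.
3 time slots suffice: time slot 1 → {Civics, Algebra}; time slot 2 → {Art, Chemistry, Logic, Physics}; time slot 3 → {History, Calculus, Biology}. No two conflicting exams share a time slot.

3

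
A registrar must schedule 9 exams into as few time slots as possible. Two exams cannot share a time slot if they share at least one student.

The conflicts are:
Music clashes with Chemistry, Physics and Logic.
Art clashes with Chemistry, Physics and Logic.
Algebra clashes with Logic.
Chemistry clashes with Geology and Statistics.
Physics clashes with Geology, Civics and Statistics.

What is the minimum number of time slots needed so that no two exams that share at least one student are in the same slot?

Physics and Statistics conflict, so at least 2 time slots are needed.
Using 2 time slots: Music=2, Art=2, Algebra=2, Chemistry=1, Physics=1, Geology=2, Civics=2, Logic=1, Statistics=2. No two conflicting exams share a time slot.

2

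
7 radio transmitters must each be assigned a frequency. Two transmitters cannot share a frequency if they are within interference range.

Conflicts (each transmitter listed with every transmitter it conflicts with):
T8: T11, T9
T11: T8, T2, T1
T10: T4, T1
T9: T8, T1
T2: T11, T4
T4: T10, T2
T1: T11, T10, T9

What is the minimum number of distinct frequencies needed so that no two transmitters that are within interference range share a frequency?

3

The cycle T11-T1-T10-T4-T2-T11 has odd length 5, so it cannot be 2-colored; at least 3 frequencies are needed.
3 frequencies suffice: frequency 1 → {T8, T2, T1}; frequency 2 → {T11, T10, T9}; frequency 3 → {T4}. Each listed conflict is separated.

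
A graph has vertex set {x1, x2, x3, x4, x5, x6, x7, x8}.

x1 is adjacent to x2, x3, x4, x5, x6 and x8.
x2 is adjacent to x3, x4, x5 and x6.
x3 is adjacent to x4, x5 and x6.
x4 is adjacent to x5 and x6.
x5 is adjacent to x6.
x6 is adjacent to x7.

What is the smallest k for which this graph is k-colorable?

x1, x2, x3, x4, x5, x6 are mutually adjacent (a clique of size 6), so at least 6 colors are needed.
One proper 6-coloring: x1=1, x2=6, x3=5, x4=3, x5=4, x6=2, x7=1, x8=2. Every edge joins two different colors.

6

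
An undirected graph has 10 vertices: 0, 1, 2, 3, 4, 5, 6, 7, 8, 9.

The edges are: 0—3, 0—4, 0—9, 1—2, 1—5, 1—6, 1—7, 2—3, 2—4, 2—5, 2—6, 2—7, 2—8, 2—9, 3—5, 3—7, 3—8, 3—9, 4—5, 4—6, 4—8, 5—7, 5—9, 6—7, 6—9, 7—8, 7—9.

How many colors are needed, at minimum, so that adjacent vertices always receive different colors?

5

2, 3, 5, 7, 9 form a clique, so at least 5 colors are needed.
One proper 5-coloring: 0=red, 1=purple, 2=red, 3=green, 4=blue, 5=yellow, 6=green, 7=blue, 8=yellow, 9=purple. No two adjacent vertices share a color.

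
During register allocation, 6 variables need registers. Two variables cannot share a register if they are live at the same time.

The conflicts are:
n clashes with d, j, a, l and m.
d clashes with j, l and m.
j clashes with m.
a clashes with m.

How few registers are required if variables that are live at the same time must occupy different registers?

n, d, j, m are mutually in conflict, so at least 4 registers are needed.
4 registers suffice: n=1, d=3, j=4, a=3, l=2, m=2. No two conflicting variables share a register.

4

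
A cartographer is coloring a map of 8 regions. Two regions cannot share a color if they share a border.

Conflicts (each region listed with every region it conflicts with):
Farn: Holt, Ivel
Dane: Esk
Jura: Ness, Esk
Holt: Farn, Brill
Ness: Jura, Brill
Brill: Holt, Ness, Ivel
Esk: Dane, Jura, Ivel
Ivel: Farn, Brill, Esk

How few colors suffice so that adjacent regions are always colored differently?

3

The cycle Ness-Jura-Esk-Ivel-Brill-Ness has odd length 5, so it cannot be 2-colored; at least 3 colors are needed.
3 colors suffice: Farn=1, Dane=2, Jura=2, Holt=2, Ness=3, Brill=1, Esk=1, Ivel=2. Every pair that conflicts lands in different colors.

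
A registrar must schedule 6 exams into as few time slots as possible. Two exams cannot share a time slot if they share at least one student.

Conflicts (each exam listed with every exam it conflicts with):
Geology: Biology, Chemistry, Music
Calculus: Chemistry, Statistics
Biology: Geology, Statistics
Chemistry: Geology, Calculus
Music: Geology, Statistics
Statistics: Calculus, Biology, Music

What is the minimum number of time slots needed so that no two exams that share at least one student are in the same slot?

3

The cycle Calculus-Statistics-Music-Geology-Chemistry-Calculus has odd length 5, so it cannot be 2-colored; at least 3 time slots are needed.
3 time slots suffice: time slot 1 → {Geology, Statistics}; time slot 2 → {Calculus, Biology, Music}; time slot 3 → {Chemistry}. Every pair that conflicts lands in different time slots.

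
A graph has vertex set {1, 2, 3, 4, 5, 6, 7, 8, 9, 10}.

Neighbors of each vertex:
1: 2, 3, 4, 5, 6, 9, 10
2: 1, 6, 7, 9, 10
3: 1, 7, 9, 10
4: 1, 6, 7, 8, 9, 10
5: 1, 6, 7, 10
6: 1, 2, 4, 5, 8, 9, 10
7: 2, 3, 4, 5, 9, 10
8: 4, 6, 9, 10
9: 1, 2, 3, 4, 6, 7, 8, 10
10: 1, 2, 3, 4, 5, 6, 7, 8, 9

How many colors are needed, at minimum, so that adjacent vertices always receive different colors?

1, 2, 6, 9, 10 are pairwise adjacent (a clique of size 5), so at least 5 colors are needed.
5 colors suffice: color red → {10}; color blue → {5, 9}; color green → {1, 7, 8}; color yellow → {3, 6}; color purple → {2, 4}. Every edge joins two different colors.

5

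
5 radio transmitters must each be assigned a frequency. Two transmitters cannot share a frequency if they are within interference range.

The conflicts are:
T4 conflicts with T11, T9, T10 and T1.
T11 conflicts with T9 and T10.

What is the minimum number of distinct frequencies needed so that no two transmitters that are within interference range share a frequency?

T4, T11, T9 are mutually in conflict, so at least 3 frequencies are needed.
3 frequencies suffice: frequency 1 → {T4}; frequency 2 → {T11, T1}; frequency 3 → {T9, T10}. Every pair that conflicts lands in different frequencies.

3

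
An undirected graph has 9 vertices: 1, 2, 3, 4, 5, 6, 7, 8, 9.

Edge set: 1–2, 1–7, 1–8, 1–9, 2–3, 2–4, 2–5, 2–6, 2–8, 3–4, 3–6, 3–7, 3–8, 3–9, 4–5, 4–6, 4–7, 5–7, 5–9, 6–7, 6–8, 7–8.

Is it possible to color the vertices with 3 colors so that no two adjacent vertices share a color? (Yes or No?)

No

2, 3, 6, 8 are pairwise adjacent (a clique of size 4), so at least 4 colors are needed.
So 3 colors are not enough.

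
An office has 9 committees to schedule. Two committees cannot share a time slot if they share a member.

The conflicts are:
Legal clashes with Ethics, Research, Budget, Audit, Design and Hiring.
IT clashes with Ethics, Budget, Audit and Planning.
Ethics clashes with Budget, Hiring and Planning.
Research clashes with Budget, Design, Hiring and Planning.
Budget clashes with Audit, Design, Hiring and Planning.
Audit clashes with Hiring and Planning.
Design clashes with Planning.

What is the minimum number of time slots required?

Legal, Research, Budget, Design are mutually in conflict, so at least 4 time slots are needed.
4 time slots suffice: time slot 1 → {Budget}; time slot 2 → {Legal, Planning}; time slot 3 → {Ethics, Research, Audit}; time slot 4 → {IT, Design, Hiring}. No two conflicting committees share a time slot.

4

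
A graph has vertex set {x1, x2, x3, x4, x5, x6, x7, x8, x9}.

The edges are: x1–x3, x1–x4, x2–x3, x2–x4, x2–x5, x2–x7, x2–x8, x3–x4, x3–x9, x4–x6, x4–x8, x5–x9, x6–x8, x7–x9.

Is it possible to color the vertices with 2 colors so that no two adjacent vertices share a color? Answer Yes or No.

x2, x4, x8 are mutually adjacent, so at least 3 colors are needed.
So 2 colors are not enough.

No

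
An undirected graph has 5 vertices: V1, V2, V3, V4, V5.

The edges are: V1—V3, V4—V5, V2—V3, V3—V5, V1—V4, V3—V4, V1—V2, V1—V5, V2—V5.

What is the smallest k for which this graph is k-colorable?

4

V1, V2, V3, V5 are pairwise adjacent (a clique of size 4), so at least 4 colors are needed.
A valid assignment using 4 colors: V1=1, V2=4, V3=2, V4=4, V5=3. Each edge has distinct colors on its endpoints.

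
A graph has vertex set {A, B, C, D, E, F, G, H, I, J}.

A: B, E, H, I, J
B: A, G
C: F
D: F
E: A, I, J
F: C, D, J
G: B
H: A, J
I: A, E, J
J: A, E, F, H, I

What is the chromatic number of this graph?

A, E, I, J are pairwise adjacent (a clique of size 4), so at least 4 colors are needed.
One proper 4-coloring: A=1, B=2, C=2, D=2, E=4, F=1, G=1, H=3, I=3, J=2. Each edge has distinct colors on its endpoints.

4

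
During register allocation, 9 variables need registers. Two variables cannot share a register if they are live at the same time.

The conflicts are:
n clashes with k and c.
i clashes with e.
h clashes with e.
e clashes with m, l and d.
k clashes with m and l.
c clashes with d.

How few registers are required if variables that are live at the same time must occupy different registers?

2

k and m conflict, so at least 2 registers are needed.
2 registers suffice: n=2, i=2, h=2, e=1, k=1, c=1, m=2, l=2, d=2. Each listed conflict is separated.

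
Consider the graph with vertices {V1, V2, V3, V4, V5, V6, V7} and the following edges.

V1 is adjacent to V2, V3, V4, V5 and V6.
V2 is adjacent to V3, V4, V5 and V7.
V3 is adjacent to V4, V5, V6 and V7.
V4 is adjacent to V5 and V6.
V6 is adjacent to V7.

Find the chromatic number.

V1, V2, V3, V4, V5 form a clique, so at least 5 colors are needed.
A valid assignment using 5 colors: V1=B, V2=Y, V3=R, V4=G, V5=P, V6=Y, V7=B. Every edge joins two different colors.

5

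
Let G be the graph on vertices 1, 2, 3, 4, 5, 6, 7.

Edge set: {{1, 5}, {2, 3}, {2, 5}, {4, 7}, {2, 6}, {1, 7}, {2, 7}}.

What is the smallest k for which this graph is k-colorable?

4 and 7 are adjacent, so at least 2 colors are needed.
2 colors suffice: color a → {1, 2, 4}; color b → {3, 5, 6, 7}. Every edge joins two different colors.

2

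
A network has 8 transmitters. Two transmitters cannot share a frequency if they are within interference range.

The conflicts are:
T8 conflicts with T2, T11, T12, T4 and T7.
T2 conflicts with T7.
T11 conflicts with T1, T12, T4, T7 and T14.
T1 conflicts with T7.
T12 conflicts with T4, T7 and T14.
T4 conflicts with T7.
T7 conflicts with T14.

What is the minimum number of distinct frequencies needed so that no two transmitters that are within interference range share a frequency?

T8, T11, T12, T4, T7 all conflict with each other, so at least 5 frequencies are needed.
5 frequencies suffice: frequency 1 → {T7}; frequency 2 → {T2, T11}; frequency 3 → {T8, T1, T14}; frequency 4 → {T12}; frequency 5 → {T4}. No two conflicting transmitters share a frequency.

5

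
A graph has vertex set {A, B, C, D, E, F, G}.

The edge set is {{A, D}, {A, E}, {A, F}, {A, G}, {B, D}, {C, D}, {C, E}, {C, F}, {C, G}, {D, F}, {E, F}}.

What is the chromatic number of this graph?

C, D, F are pairwise adjacent, so at least 3 colors are needed.
3 colors suffice: color 1 → {A, B, C}; color 2 → {D, E, G}; color 3 → {F}. Each edge has distinct colors on its endpoints.

3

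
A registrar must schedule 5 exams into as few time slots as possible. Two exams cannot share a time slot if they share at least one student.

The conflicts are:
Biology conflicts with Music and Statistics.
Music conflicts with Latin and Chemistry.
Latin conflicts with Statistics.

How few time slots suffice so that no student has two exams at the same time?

2

Biology and Statistics conflict, so at least 2 time slots are needed.
Using 2 time slots: Biology=2, Music=1, Latin=2, Statistics=1, Chemistry=2. Each listed conflict is separated.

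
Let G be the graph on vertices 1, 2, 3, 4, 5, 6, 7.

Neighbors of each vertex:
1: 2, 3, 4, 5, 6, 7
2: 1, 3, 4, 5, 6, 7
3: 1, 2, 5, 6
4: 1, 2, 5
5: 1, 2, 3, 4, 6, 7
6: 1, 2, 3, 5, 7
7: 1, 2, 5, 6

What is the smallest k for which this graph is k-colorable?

5

1, 2, 3, 5, 6 are pairwise adjacent (a clique of size 5), so at least 5 colors are needed.
5 colors suffice: color a → {2}; color b → {1}; color c → {5}; color d → {4, 6}; color e → {3, 7}. No two adjacent vertices share a color.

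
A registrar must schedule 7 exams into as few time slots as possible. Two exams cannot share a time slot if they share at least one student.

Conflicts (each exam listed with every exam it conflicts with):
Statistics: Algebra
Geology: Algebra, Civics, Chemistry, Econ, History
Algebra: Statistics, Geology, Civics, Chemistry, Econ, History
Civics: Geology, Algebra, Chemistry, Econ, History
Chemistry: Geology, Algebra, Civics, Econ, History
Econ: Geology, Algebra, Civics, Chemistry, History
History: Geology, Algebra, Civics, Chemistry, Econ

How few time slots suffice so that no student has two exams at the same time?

Geology, Algebra, Civics, Chemistry, Econ, History pairwise conflict, so at least 6 time slots are needed.
A valid assignment using 6 time slots: Statistics=2, Geology=6, Algebra=1, Civics=2, Chemistry=4, Econ=3, History=5. Every pair that conflicts lands in different time slots.

6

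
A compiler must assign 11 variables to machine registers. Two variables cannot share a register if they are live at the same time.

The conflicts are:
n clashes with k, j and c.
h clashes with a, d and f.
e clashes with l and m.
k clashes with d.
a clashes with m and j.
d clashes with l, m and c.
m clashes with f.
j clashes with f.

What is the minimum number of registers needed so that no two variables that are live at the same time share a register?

j and f conflict, so at least 2 registers are needed.
2 registers suffice: register 1 → {n, e, a, d, f}; register 2 → {h, k, l, m, j, c}. Every pair that conflicts lands in different registers.

2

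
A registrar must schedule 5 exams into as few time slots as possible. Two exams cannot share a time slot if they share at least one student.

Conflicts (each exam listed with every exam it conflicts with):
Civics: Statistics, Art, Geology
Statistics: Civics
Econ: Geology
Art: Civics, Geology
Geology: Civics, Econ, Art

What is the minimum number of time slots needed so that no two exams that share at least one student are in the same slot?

3

Civics, Art, Geology all conflict with each other, so at least 3 time slots are needed.
3 time slots suffice: time slot 1 → {Civics, Econ}; time slot 2 → {Statistics, Geology}; time slot 3 → {Art}. Every pair that conflicts lands in different time slots.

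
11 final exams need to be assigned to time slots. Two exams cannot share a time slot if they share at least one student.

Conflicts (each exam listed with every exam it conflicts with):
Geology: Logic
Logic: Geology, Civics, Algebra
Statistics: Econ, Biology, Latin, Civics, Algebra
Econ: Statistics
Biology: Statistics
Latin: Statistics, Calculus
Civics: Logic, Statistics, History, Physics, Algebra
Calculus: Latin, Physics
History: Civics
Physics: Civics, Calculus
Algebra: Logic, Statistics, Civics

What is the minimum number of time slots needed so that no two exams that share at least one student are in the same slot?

3

Logic, Civics, Algebra pairwise conflict, so at least 3 time slots are needed.
3 time slots suffice: Geology=2, Logic=1, Statistics=1, Econ=2, Biology=2, Latin=3, Civics=2, Calculus=2, History=1, Physics=1, Algebra=3. Every pair that conflicts lands in different time slots.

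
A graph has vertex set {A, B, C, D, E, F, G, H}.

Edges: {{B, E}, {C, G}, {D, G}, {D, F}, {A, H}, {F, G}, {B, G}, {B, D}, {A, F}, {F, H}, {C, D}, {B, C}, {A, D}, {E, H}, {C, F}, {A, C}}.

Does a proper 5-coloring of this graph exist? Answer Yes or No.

Yes

The chromatic number is 4. A, C, D, F are mutually adjacent (a clique of size 4), so at least 4 colors are needed.
One proper 4-coloring: A=4, B=3, C=1, D=2, E=2, F=3, G=4, H=1.
Since 5 ≥ 4, a proper 5-coloring certainly exists.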